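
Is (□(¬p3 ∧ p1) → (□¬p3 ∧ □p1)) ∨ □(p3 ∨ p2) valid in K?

Valid

Tableau for the negation ¬((□(¬p3 ∧ p1) → (□¬p3 ∧ □p1)) ∨ □(p3 ∨ p2)):
1. ¬((□(¬p3 ∧ p1) → (□¬p3 ∧ □p1)) ∨ □(p3 ∨ p2)), u
2. ¬(□(¬p3 ∧ p1) → (□¬p3 ∧ □p1)), u
3. ¬□(p3 ∨ p2), u
4. □(¬p3 ∧ p1), u
5. ¬(□¬p3 ∧ □p1), u
6. ¬□p1, u
7. ¬(p3 ∨ p2), v
8. ¬p3, v
9. ¬p2, v
10. ¬p3 ∧ p1, v
11. p1, v
12. ¬p1, w
13. ¬p3 ∧ p1, w
14. ¬p3, w
15. p1, w
Accessibility: uRv, uRw
Branch closes: p1 and ¬p1 both at w.
All branches of the negation close; one closing branch shown above.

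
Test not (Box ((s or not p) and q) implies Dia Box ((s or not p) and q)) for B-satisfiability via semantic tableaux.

No, unsatisfiable

1. not (Box ((s or not p) and q) implies Dia Box ((s or not p) and q)), u
2. Box ((s or not p) and q), u   [neg-implies-rule on 1]
3. not Dia Box ((s or not p) and q), u   [neg-implies-rule on 1]
4. (s or not p) and q, u   [Box-rule on 2 via uRu]
5. s or not p, u   [and-rule on 4]
6. q, u   [and-rule on 4]
7. not Box ((s or not p) and q), u   [neg-Dia-rule on 3 via uRu]
8. not p, u   [or-rule on 5 (branches; this branch)]
9. not ((s or not p) and q), v   [neg-Box-rule on 7: fresh world v, uRv]
10. (s or not p) and q, v   [Box-rule on 2 via uRv]
11. s or not p, v   [and-rule on 10]
12. q, v   [and-rule on 10]
13. not Box ((s or not p) and q), v   [neg-Dia-rule on 3 via uRv]
14. not (s or not p), v   [neg-and-rule on 9 (branches; this branch)]
15. not s, v   [neg-or-rule on 14]
16. p, v   [neg-or-rule on 14]
17. not p, v   [or-rule on 11 (branches; this branch)]
Accessibility: uRu, uRv, vRu, vRv
Branch closes: p and not p both at v.
All branches of the tableau close; one closing branch shown above.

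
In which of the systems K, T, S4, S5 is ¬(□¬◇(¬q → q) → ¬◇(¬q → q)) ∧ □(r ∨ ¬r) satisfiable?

T-tableau for the formula:
1. ¬(□¬◇(¬q → q) → ¬◇(¬q → q)) ∧ □(r ∨ ¬r), w0
2. ¬(□¬◇(¬q → q) → ¬◇(¬q → q)), w0
3. □(r ∨ ¬r), w0
4. □¬◇(¬q → q), w0
5. ◇(¬q → q), w0
6. r ∨ ¬r, w0
7. ¬◇(¬q → q), w0
8. ¬(¬q → q), w0
9. ¬q, w0
10. ¬r, w0
11. ¬q → q, w1
12. r ∨ ¬r, w1
13. ¬◇(¬q → q), w1
14. ¬(¬q → q), w1
15. ¬q, w1
16. q, w1
Accessibility: w0Rw0, w0Rw1, w1Rw1
Branch closes: q and ¬q both at w1.
Every branch closes (one shown): unsatisfiable in T, hence also in S4, S5 (every S4/S5-frame is a T-frame).
K-tableau for the formula:
1. ¬(□¬◇(¬q → q) → ¬◇(¬q → q)) ∧ □(r ∨ ¬r), w0
2. ¬(□¬◇(¬q → q) → ¬◇(¬q → q)), w0
3. □(r ∨ ¬r), w0
4. □¬◇(¬q → q), w0
5. ◇(¬q → q), w0
6. ¬q → q, w1
7. r ∨ ¬r, w1
8. ¬◇(¬q → q), w1
9. q, w1
10. ¬r, w1
Accessibility: w0Rw1
Complete open branch: satisfiable in K.

K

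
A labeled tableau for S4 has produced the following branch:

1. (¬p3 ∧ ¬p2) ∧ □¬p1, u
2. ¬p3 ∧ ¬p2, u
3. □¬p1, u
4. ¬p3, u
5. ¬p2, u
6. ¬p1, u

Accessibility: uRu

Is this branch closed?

No atom appears with both signs at the same world.

Not closed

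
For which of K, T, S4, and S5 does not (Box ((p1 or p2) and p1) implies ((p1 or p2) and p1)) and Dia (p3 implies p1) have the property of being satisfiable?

T-tableau for the formula:
1. not (Box ((p1 or p2) and p1) implies ((p1 or p2) and p1)) and Dia (p3 implies p1), u
2. not (Box ((p1 or p2) and p1) implies ((p1 or p2) and p1)), u   [and-rule on 1]
3. Dia (p3 implies p1), u   [and-rule on 1]
4. Box ((p1 or p2) and p1), u   [neg-implies-rule on 2]
5. not ((p1 or p2) and p1), u   [neg-implies-rule on 2]
6. (p1 or p2) and p1, u   [Box-rule on 4 via uRu]
7. p1 or p2, u   [and-rule on 6]
8. p1, u   [and-rule on 6]
9. not (p1 or p2), u   [neg-and-rule on 5 (branches; this branch)]
10. not p1, u   [neg-or-rule on 9]
11. not p2, u   [neg-or-rule on 9]
Accessibility: uRu
Branch closes: p1 and not p1 both at u.
Every branch closes (one shown): unsatisfiable in T, hence also in S4, S5 (every S4/S5-frame is a T-frame).
K-tableau for the formula:
1. not (Box ((p1 or p2) and p1) implies ((p1 or p2) and p1)) and Dia (p3 implies p1), u
2. not (Box ((p1 or p2) and p1) implies ((p1 or p2) and p1)), u   [and-rule on 1]
3. Dia (p3 implies p1), u   [and-rule on 1]
4. Box ((p1 or p2) and p1), u   [neg-implies-rule on 2]
5. not ((p1 or p2) and p1), u   [neg-implies-rule on 2]
6. not p1, u   [neg-and-rule on 5 (branches; this branch)]
7. p3 implies p1, v   [Dia-rule on 3: fresh world v, uRv]
8. (p1 or p2) and p1, v   [Box-rule on 4 via uRv]
9. p1 or p2, v   [and-rule on 8]
10. p1, v   [and-rule on 8]
11. p2, v   [or-rule on 9 (branches; this branch)]
Accessibility: uRv
Complete open branch: satisfiable in K.

K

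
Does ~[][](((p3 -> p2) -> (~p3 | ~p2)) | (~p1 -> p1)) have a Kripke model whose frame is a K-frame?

1. ~[][](((p3 -> p2) -> (~p3 | ~p2)) | (~p1 -> p1)), w0
2. ~[](((p3 -> p2) -> (~p3 | ~p2)) | (~p1 -> p1)), w1
3. ~(((p3 -> p2) -> (~p3 | ~p2)) | (~p1 -> p1)), w2
4. ~((p3 -> p2) -> (~p3 | ~p2)), w2
5. ~(~p1 -> p1), w2
6. p3 -> p2, w2
7. ~(~p3 | ~p2), w2
8. ~p1, w2
9. p3, w2
10. p2, w2
Accessibility: w0Rw1, w1Rw2

Satisfiable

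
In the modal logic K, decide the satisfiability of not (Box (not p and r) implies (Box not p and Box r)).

No, unsatisfiable

1. not (Box (not p and r) implies (Box not p and Box r)), w0
2. Box (not p and r), w0   [neg-implies-rule on 1]
3. not (Box not p and Box r), w0   [neg-implies-rule on 1]
4. not Box r, w0   [neg-and-rule on 3 (branches; this branch)]
5. not r, w1   [neg-Box-rule on 4: fresh world w1, w0Rw1]
6. not p and r, w1   [Box-rule on 2 via w0Rw1]
7. not p, w1   [and-rule on 6]
8. r, w1   [and-rule on 6]
Accessibility: w0Rw1
Branch closes: r and not r both at w1.
All branches of the tableau close; one closing branch shown above.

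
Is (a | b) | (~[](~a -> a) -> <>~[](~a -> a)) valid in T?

Yes, valid

Tableau for the negation ~((a | b) | (~[](~a -> a) -> <>~[](~a -> a))):
1. ~((a | b) | (~[](~a -> a) -> <>~[](~a -> a))), w0
2. ~(a | b), w0
3. ~(~[](~a -> a) -> <>~[](~a -> a)), w0
4. ~a, w0
5. ~b, w0
6. ~[](~a -> a), w0
7. ~<>~[](~a -> a), w0
8. [](~a -> a), w0
9. ~a -> a, w0
10. a, w0
Accessibility: w0Rw0
Branch closes: a and ~a both at w0.
Every branch of the negation's tableau closes; the branch above is one of them.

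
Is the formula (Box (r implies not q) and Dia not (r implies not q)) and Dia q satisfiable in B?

1. (Box (r implies not q) and Dia not (r implies not q)) and Dia q, 0
2. Box (r implies not q) and Dia not (r implies not q), 0
3. Dia q, 0
4. Box (r implies not q), 0
5. Dia not (r implies not q), 0
6. r implies not q, 0
7. not q, 0
8. q, 1
9. r implies not q, 1
10. not r, 1
11. not (r implies not q), 2
12. r, 2
13. q, 2
14. r implies not q, 2
15. not q, 2
Accessibility: 0R0, 0R1, 0R2, 1R0, 1R1, 2R0, 2R2
Branch closes: q and not q both at 2.
Every branch closes; the branch above is one of them.

No, unsatisfiable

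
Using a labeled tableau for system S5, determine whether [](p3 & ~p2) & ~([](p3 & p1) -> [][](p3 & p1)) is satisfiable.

No, unsatisfiable

1. [](p3 & ~p2) & ~([](p3 & p1) -> [][](p3 & p1)), 0
2. [](p3 & ~p2), 0   [&-rule on 1]
3. ~([](p3 & p1) -> [][](p3 & p1)), 0   [&-rule on 1]
4. [](p3 & p1), 0   [~->-rule on 3]
5. ~[][](p3 & p1), 0   [~->-rule on 3]
6. p3 & ~p2, 0   [[]-rule on 2 via 0R0]
7. p3, 0   [&-rule on 6]
8. ~p2, 0   [&-rule on 6]
9. p3 & p1, 0   [[]-rule on 4 via 0R0]
10. p1, 0   [&-rule on 9]
11. ~[](p3 & p1), 1   [~[]-rule on 5: fresh world 1, 0R1]
12. p3 & ~p2, 1   [[]-rule on 2 via 0R1]
13. p3, 1   [&-rule on 12]
14. ~p2, 1   [&-rule on 12]
15. p3 & p1, 1   [[]-rule on 4 via 0R1]
16. p1, 1   [&-rule on 15]
17. ~(p3 & p1), 2   [~[]-rule on 11: fresh world 2, 1R2]
18. p3 & ~p2, 2   [[]-rule on 2 via 0R2]
19. p3, 2   [&-rule on 18]
20. ~p2, 2   [&-rule on 18]
21. p3 & p1, 2   [[]-rule on 4 via 0R2]
22. p1, 2   [&-rule on 21]
23. ~p1, 2   [~&-rule on 17 (branches; this branch)]
Accessibility: 0R0, 0R1, 0R2, 1R0, 1R1, 1R2, 2R0, 2R1, 2R2
Branch closes: p1 and ~p1 both at 2.
Every branch closes; the branch above is one of them.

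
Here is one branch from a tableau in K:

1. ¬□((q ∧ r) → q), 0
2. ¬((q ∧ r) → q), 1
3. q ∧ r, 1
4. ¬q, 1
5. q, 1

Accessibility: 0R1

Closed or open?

Yes, closed

Both q and ¬q appear at 1.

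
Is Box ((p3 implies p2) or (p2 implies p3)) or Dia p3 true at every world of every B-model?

Valid in B

Tableau for the negation not (Box ((p3 implies p2) or (p2 implies p3)) or Dia p3):
1. not (Box ((p3 implies p2) or (p2 implies p3)) or Dia p3), w0
2. not Box ((p3 implies p2) or (p2 implies p3)), w0   [neg-or-rule on 1]
3. not Dia p3, w0   [neg-or-rule on 1]
4. not p3, w0   [neg-Dia-rule on 3 via w0Rw0]
5. not ((p3 implies p2) or (p2 implies p3)), w1   [neg-Box-rule on 2: fresh world w1, w0Rw1]
6. not (p3 implies p2), w1   [neg-or-rule on 5]
7. not (p2 implies p3), w1   [neg-or-rule on 5]
8. p3, w1   [neg-implies-rule on 6]
9. not p2, w1   [neg-implies-rule on 6]
10. p2, w1   [neg-implies-rule on 7]
11. not p3, w1   [neg-implies-rule on 7]
Accessibility: w0Rw0, w0Rw1, w1Rw0, w1Rw1
Branch closes: p2 and not p2 both at w1.
Every branch of the negation's tableau closes; the branch above is one of them.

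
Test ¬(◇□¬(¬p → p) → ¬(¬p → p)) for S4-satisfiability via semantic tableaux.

Satisfiable

1. ¬(◇□¬(¬p → p) → ¬(¬p → p)), 0
2. ◇□¬(¬p → p), 0
3. ¬p → p, 0
4. p, 0
5. □¬(¬p → p), 1
6. ¬(¬p → p), 1
7. ¬p, 1
Accessibility: 0R0, 0R1, 1R1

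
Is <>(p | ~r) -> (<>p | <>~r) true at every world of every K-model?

Valid in K

Tableau for the negation ~(<>(p | ~r) -> (<>p | <>~r)):
1. ~(<>(p | ~r) -> (<>p | <>~r)), w0
2. <>(p | ~r), w0
3. ~(<>p | <>~r), w0
4. ~<>p, w0
5. ~<>~r, w0
6. p | ~r, w1
7. ~p, w1
8. r, w1
9. ~r, w1
Accessibility: w0Rw1
Branch closes: r and ~r both at w1.
All branches of the negation close; one closing branch shown above.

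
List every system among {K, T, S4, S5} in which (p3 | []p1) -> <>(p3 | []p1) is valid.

K-tableau for the negation ~((p3 | []p1) -> <>(p3 | []p1)):
1. ~((p3 | []p1) -> <>(p3 | []p1)), w0
2. p3 | []p1, w0
3. ~<>(p3 | []p1), w0
4. []p1, w0
Complete open branch: countermodel on a K-frame, so not valid in K.
T-tableau for the negation ~((p3 | []p1) -> <>(p3 | []p1)):
1. ~((p3 | []p1) -> <>(p3 | []p1)), w0
2. p3 | []p1, w0
3. ~<>(p3 | []p1), w0
4. ~(p3 | []p1), w0
5. ~p3, w0
6. ~[]p1, w0
7. []p1, w0
8. p1, w0
9. ~p1, w1
10. ~(p3 | []p1), w1
11. ~p3, w1
12. ~[]p1, w1
13. p1, w1
Accessibility: w0Rw0, w0Rw1, w1Rw1
Branch closes: p1 and ~p1 both at w1.
Every branch closes (one shown): valid in T, hence also in S4, S5 (every theorem of T is a theorem of S4 and S5).

T, S4, S5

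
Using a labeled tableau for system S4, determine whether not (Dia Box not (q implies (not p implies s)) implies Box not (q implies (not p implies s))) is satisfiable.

1. not (Dia Box not (q implies (not p implies s)) implies Box not (q implies (not p implies s))), w0
2. Dia Box not (q implies (not p implies s)), w0   [neg-implies-rule on 1]
3. not Box not (q implies (not p implies s)), w0   [neg-implies-rule on 1]
4. Box not (q implies (not p implies s)), w1   [Dia-rule on 2: fresh world w1, w0Rw1]
5. not (q implies (not p implies s)), w1   [Box-rule on 4 via w1Rw1]
6. q, w1   [neg-implies-rule on 5]
7. not (not p implies s), w1   [neg-implies-rule on 5]
8. not p, w1   [neg-implies-rule on 7]
9. not s, w1   [neg-implies-rule on 7]
10. q implies (not p implies s), w2   [neg-Box-rule on 3: fresh world w2, w0Rw2]
11. not p implies s, w2   [implies-rule on 10 (branches; this branch)]
12. s, w2   [implies-rule on 11 (branches; this branch)]
Accessibility: w0Rw0, w0Rw1, w0Rw2, w1Rw1, w2Rw2

Satisfiable (open branch found)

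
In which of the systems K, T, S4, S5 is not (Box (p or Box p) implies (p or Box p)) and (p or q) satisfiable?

K

T-tableau for the formula:
1. not (Box (p or Box p) implies (p or Box p)) and (p or q), 0
2. not (Box (p or Box p) implies (p or Box p)), 0
3. p or q, 0
4. Box (p or Box p), 0
5. not (p or Box p), 0
6. not p, 0
7. not Box p, 0
8. p or Box p, 0
9. q, 0
10. Box p, 0
11. p, 0
Accessibility: 0R0
Branch closes: p and not p both at 0.
Every branch closes (one shown): unsatisfiable in T, hence also in S4, S5 (every S4/S5-frame is a T-frame).
K-tableau for the formula:
1. not (Box (p or Box p) implies (p or Box p)) and (p or q), 0
2. not (Box (p or Box p) implies (p or Box p)), 0
3. p or q, 0
4. Box (p or Box p), 0
5. not (p or Box p), 0
6. not p, 0
7. not Box p, 0
8. q, 0
9. not p, 1
10. p or Box p, 1
11. Box p, 1
Accessibility: 0R1
Complete open branch: satisfiable in K.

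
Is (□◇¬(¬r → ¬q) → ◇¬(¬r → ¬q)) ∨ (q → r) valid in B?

Valid

Tableau for the negation ¬((□◇¬(¬r → ¬q) → ◇¬(¬r → ¬q)) ∨ (q → r)):
1. ¬((□◇¬(¬r → ¬q) → ◇¬(¬r → ¬q)) ∨ (q → r)), 0
2. ¬(□◇¬(¬r → ¬q) → ◇¬(¬r → ¬q)), 0
3. ¬(q → r), 0
4. □◇¬(¬r → ¬q), 0
5. ¬◇¬(¬r → ¬q), 0
6. q, 0
7. ¬r, 0
8. ◇¬(¬r → ¬q), 0
9. ¬r → ¬q, 0
10. ¬q, 0
Accessibility: 0R0
Branch closes: q and ¬q both at 0.
All branches of the negation close; one closing branch shown above.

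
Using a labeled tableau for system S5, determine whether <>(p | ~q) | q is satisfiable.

Yes, satisfiable

1. <>(p | ~q) | q, 0
2. q, 0
Accessibility: 0R0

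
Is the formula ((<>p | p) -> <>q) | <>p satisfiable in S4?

Satisfiable

1. ((<>p | p) -> <>q) | <>p, w0
2. <>p, w0   [|-rule on 1 (branches; this branch)]
3. p, w1   [<>-rule on 2: fresh world w1, w0Rw1]
Accessibility: w0Rw0, w0Rw1, w1Rw1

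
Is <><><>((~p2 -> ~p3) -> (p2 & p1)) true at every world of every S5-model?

Tableau for the negation ~<><><>((~p2 -> ~p3) -> (p2 & p1)):
1. ~<><><>((~p2 -> ~p3) -> (p2 & p1)), w0
2. ~<><>((~p2 -> ~p3) -> (p2 & p1)), w0
3. ~<>((~p2 -> ~p3) -> (p2 & p1)), w0
4. ~((~p2 -> ~p3) -> (p2 & p1)), w0
5. ~p2 -> ~p3, w0
6. ~(p2 & p1), w0
7. ~p3, w0
8. ~p1, w0
Accessibility: w0Rw0
The negation has an open branch (countermodel exists).

No, not valid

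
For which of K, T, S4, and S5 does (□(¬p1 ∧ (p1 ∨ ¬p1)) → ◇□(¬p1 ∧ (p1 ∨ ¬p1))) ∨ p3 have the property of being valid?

T-tableau for the negation ¬((□(¬p1 ∧ (p1 ∨ ¬p1)) → ◇□(¬p1 ∧ (p1 ∨ ¬p1))) ∨ p3):
1. ¬((□(¬p1 ∧ (p1 ∨ ¬p1)) → ◇□(¬p1 ∧ (p1 ∨ ¬p1))) ∨ p3), u
2. ¬(□(¬p1 ∧ (p1 ∨ ¬p1)) → ◇□(¬p1 ∧ (p1 ∨ ¬p1))), u
3. ¬p3, u
4. □(¬p1 ∧ (p1 ∨ ¬p1)), u
5. ¬◇□(¬p1 ∧ (p1 ∨ ¬p1)), u
6. ¬p1 ∧ (p1 ∨ ¬p1), u
7. ¬p1, u
8. p1 ∨ ¬p1, u
9. ¬□(¬p1 ∧ (p1 ∨ ¬p1)), u
10. ¬(¬p1 ∧ (p1 ∨ ¬p1)), v
11. ¬p1 ∧ (p1 ∨ ¬p1), v
12. ¬p1, v
13. p1 ∨ ¬p1, v
14. ¬□(¬p1 ∧ (p1 ∨ ¬p1)), v
15. ¬(p1 ∨ ¬p1), v
16. p1, v
Accessibility: uRu, uRv, vRv
Branch closes: p1 and ¬p1 both at v.
Every branch closes (one shown): valid in T, hence also in S4, S5 (every theorem of T is a theorem of S4 and S5).
K-tableau for the negation ¬((□(¬p1 ∧ (p1 ∨ ¬p1)) → ◇□(¬p1 ∧ (p1 ∨ ¬p1))) ∨ p3):
1. ¬((□(¬p1 ∧ (p1 ∨ ¬p1)) → ◇□(¬p1 ∧ (p1 ∨ ¬p1))) ∨ p3), u
2. ¬(□(¬p1 ∧ (p1 ∨ ¬p1)) → ◇□(¬p1 ∧ (p1 ∨ ¬p1))), u
3. ¬p3, u
4. □(¬p1 ∧ (p1 ∨ ¬p1)), u
5. ¬◇□(¬p1 ∧ (p1 ∨ ¬p1)), u
Complete open branch: countermodel on a K-frame, so not valid in K.

T, S4, S5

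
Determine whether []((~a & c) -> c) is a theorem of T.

Tableau for the negation ~[]((~a & c) -> c):
1. ~[]((~a & c) -> c), w0
2. ~((~a & c) -> c), w1
3. ~a & c, w1
4. ~c, w1
5. ~a, w1
6. c, w1
Accessibility: w0Rw0, w0Rw1, w1Rw1
Branch closes: c and ~c both at w1.
Every branch of the negation's tableau closes; the branch above is one of them.

Valid in T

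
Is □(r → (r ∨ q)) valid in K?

Valid in K

Tableau for the negation ¬□(r → (r ∨ q)):
1. ¬□(r → (r ∨ q)), u
2. ¬(r → (r ∨ q)), v
3. r, v
4. ¬(r ∨ q), v
5. ¬r, v
6. ¬q, v
Accessibility: uRv
Branch closes: r and ¬r both at v.
All branches of the negation close; one closing branch shown above.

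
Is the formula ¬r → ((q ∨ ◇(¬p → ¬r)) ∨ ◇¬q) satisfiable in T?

1. ¬r → ((q ∨ ◇(¬p → ¬r)) ∨ ◇¬q), 0
2. (q ∨ ◇(¬p → ¬r)) ∨ ◇¬q, 0
3. ◇¬q, 0
4. ¬q, 1
Accessibility: 0R0, 0R1, 1R1

Yes, satisfiable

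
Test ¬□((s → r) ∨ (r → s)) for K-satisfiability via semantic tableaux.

Unsatisfiable

1. ¬□((s → r) ∨ (r → s)), u
2. ¬((s → r) ∨ (r → s)), v
3. ¬(s → r), v
4. ¬(r → s), v
5. s, v
6. ¬r, v
7. r, v
8. ¬s, v
Accessibility: uRv
Branch closes: r and ¬r both at v.
(One branch shown.) All branches close.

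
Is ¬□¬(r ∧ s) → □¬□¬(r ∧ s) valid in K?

Tableau for the negation ¬(¬□¬(r ∧ s) → □¬□¬(r ∧ s)):
1. ¬(¬□¬(r ∧ s) → □¬□¬(r ∧ s)), w0
2. ¬□¬(r ∧ s), w0   [¬→-rule on 1]
3. ¬□¬□¬(r ∧ s), w0   [¬→-rule on 1]
4. r ∧ s, w1   [¬□-rule on 2: fresh world w1, w0Rw1]
5. r, w1   [∧-rule on 4]
6. s, w1   [∧-rule on 4]
7. □¬(r ∧ s), w2   [¬□-rule on 3: fresh world w2, w0Rw2]
Accessibility: w0Rw1, w0Rw2
The negation has an open branch (countermodel exists).

No, not valid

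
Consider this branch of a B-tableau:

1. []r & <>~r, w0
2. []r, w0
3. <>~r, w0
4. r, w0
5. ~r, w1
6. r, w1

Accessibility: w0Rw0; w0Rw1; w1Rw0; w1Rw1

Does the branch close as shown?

Yes, closed

Both r and ~r appear at w1.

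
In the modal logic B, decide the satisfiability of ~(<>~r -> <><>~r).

Unsatisfiable

1. ~(<>~r -> <><>~r), u
2. <>~r, u
3. ~<><>~r, u
4. ~<>~r, u
5. r, u
6. ~r, v
7. ~<>~r, v
8. r, v
Accessibility: uRu, uRv, vRu, vRv
Branch closes: r and ~r both at v.
Every branch closes; the branch above is one of them.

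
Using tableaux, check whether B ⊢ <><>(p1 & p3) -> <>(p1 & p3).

Tableau for the negation ~(<><>(p1 & p3) -> <>(p1 & p3)):
1. ~(<><>(p1 & p3) -> <>(p1 & p3)), u
2. <><>(p1 & p3), u
3. ~<>(p1 & p3), u
4. ~(p1 & p3), u
5. ~p3, u
6. <>(p1 & p3), v
7. ~(p1 & p3), v
8. ~p3, v
9. p1 & p3, w
10. p1, w
11. p3, w
Accessibility: uRu, uRv, vRu, vRv, vRw, wRv, wRw
The negation has an open branch (countermodel exists).

Invalid (countermodel exists)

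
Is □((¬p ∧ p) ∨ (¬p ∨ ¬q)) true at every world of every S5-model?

No, not valid

Tableau for the negation ¬□((¬p ∧ p) ∨ (¬p ∨ ¬q)):
1. ¬□((¬p ∧ p) ∨ (¬p ∨ ¬q)), w0
2. ¬((¬p ∧ p) ∨ (¬p ∨ ¬q)), w1
3. ¬(¬p ∧ p), w1
4. ¬(¬p ∨ ¬q), w1
5. p, w1
6. q, w1
Accessibility: w0Rw0, w0Rw1, w1Rw0, w1Rw1
The negation has an open branch (countermodel exists).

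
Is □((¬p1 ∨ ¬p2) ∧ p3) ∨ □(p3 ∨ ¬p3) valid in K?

Valid

Tableau for the negation ¬(□((¬p1 ∨ ¬p2) ∧ p3) ∨ □(p3 ∨ ¬p3)):
1. ¬(□((¬p1 ∨ ¬p2) ∧ p3) ∨ □(p3 ∨ ¬p3)), 0
2. ¬□((¬p1 ∨ ¬p2) ∧ p3), 0
3. ¬□(p3 ∨ ¬p3), 0
4. ¬((¬p1 ∨ ¬p2) ∧ p3), 1
5. ¬(¬p1 ∨ ¬p2), 1
6. p1, 1
7. p2, 1
8. ¬(p3 ∨ ¬p3), 2
9. ¬p3, 2
10. p3, 2
Accessibility: 0R1, 0R2
Branch closes: p3 and ¬p3 both at 2.
Every branch of the negation's tableau closes; the branch above is one of them.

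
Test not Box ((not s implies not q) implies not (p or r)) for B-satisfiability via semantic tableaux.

Yes, satisfiable

1. not Box ((not s implies not q) implies not (p or r)), w0
2. not ((not s implies not q) implies not (p or r)), w1   [neg-Box-rule on 1: fresh world w1, w0Rw1]
3. not s implies not q, w1   [neg-implies-rule on 2]
4. p or r, w1   [neg-implies-rule on 2]
5. not q, w1   [implies-rule on 3 (branches; this branch)]
6. r, w1   [or-rule on 4 (branches; this branch)]
Accessibility: w0Rw0, w0Rw1, w1Rw0, w1Rw1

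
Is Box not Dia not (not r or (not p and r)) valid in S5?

No, not valid

Tableau for the negation not Box not Dia not (not r or (not p and r)):
1. not Box not Dia not (not r or (not p and r)), w0
2. Dia not (not r or (not p and r)), w1   [neg-Box-rule on 1: fresh world w1, w0Rw1]
3. not (not r or (not p and r)), w2   [Dia-rule on 2: fresh world w2, w1Rw2]
4. r, w2   [neg-or-rule on 3]
5. not (not p and r), w2   [neg-or-rule on 3]
6. p, w2   [neg-and-rule on 5 (branches; this branch)]
Accessibility: w0Rw0, w0Rw1, w0Rw2, w1Rw0, w1Rw1, w1Rw2, w2Rw0, w2Rw1, w2Rw2
The negation has an open branch (countermodel exists).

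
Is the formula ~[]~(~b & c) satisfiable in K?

Satisfiable (open branch found)

1. ~[]~(~b & c), w0
2. ~b & c, w1
3. ~b, w1
4. c, w1
Accessibility: w0Rw1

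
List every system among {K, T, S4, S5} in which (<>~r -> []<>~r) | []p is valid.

S4-tableau for the negation ~((<>~r -> []<>~r) | []p):
1. ~((<>~r -> []<>~r) | []p), u
2. ~(<>~r -> []<>~r), u   [~|-rule on 1]
3. ~[]p, u   [~|-rule on 1]
4. <>~r, u   [~->-rule on 2]
5. ~[]<>~r, u   [~->-rule on 2]
6. ~p, v   [~[]-rule on 3: fresh world v, uRv]
7. ~r, w   [<>-rule on 4: fresh world w, uRw]
8. ~<>~r, x   [~[]-rule on 5: fresh world x, uRx]
9. r, x   [~<>-rule on 8 via xRx]
Accessibility: uRu, uRv, uRw, uRx, vRv, wRw, xRx
Complete open branch: countermodel on an S4-frame, so not valid in S4, nor in K, T (the same frame is also a K-frame and a T-frame).
S5-tableau for the negation ~((<>~r -> []<>~r) | []p):
1. ~((<>~r -> []<>~r) | []p), u
2. ~(<>~r -> []<>~r), u   [~|-rule on 1]
3. ~[]p, u   [~|-rule on 1]
4. <>~r, u   [~->-rule on 2]
5. ~[]<>~r, u   [~->-rule on 2]
6. ~p, v   [~[]-rule on 3: fresh world v, uRv]
7. ~r, w   [<>-rule on 4: fresh world w, uRw]
8. ~<>~r, x   [~[]-rule on 5: fresh world x, uRx]
9. r, u   [~<>-rule on 8 via xRu]
10. r, v   [~<>-rule on 8 via xRv]
11. r, w   [~<>-rule on 8 via xRw]
Accessibility: uRu, uRv, uRw, uRx, vRu, vRv, vRw, vRx, wRu, wRv, wRw, wRx, xRu, xRv, xRw, xRx
Branch closes: r and ~r both at w.
Every branch closes (one shown): valid in S5.

S5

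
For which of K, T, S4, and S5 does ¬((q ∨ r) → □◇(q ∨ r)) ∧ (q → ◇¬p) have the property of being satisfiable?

S5-tableau for the formula:
1. ¬((q ∨ r) → □◇(q ∨ r)) ∧ (q → ◇¬p), w0
2. ¬((q ∨ r) → □◇(q ∨ r)), w0
3. q → ◇¬p, w0
4. q ∨ r, w0
5. ¬□◇(q ∨ r), w0
6. ◇¬p, w0
7. r, w0
8. ¬◇(q ∨ r), w1
9. ¬(q ∨ r), w0
10. ¬q, w0
11. ¬r, w0
Accessibility: w0Rw0, w0Rw1, w1Rw0, w1Rw1
Branch closes: r and ¬r both at w0.
Every branch closes (one shown): unsatisfiable in S5.
S4-tableau for the formula:
1. ¬((q ∨ r) → □◇(q ∨ r)) ∧ (q → ◇¬p), w0
2. ¬((q ∨ r) → □◇(q ∨ r)), w0
3. q → ◇¬p, w0
4. q ∨ r, w0
5. ¬□◇(q ∨ r), w0
6. ◇¬p, w0
7. r, w0
8. ¬◇(q ∨ r), w1
9. ¬(q ∨ r), w1
10. ¬q, w1
11. ¬r, w1
12. ¬p, w2
Accessibility: w0Rw0, w0Rw1, w0Rw2, w1Rw1, w2Rw2
Complete open branch: satisfiable in S4, hence also in K, T (this S4-model is also a K-model and a T-model).

K, T, S4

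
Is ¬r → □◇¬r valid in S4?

Tableau for the negation ¬(¬r → □◇¬r):
1. ¬(¬r → □◇¬r), 0
2. ¬r, 0   [¬→-rule on 1]
3. ¬□◇¬r, 0   [¬→-rule on 1]
4. ¬◇¬r, 1   [¬□-rule on 3: fresh world 1, 0R1]
5. r, 1   [¬◇-rule on 4 via 1R1]
Accessibility: 0R0, 0R1, 1R1
The negation has an open branch (countermodel exists).

No, not valid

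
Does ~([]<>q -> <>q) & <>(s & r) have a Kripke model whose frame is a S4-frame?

Unsatisfiable (every branch closes)

1. ~([]<>q -> <>q) & <>(s & r), u
2. ~([]<>q -> <>q), u
3. <>(s & r), u
4. []<>q, u
5. ~<>q, u
6. <>q, u
7. ~q, u
8. s & r, v
9. s, v
10. r, v
11. <>q, v
12. ~q, v
13. q, w
14. <>q, w
15. ~q, w
Accessibility: uRu, uRv, uRw, vRv, wRw
Branch closes: q and ~q both at w.
(One branch shown.) All branches close.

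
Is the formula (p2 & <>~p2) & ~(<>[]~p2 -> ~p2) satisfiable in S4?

Satisfiable (open branch found)

1. (p2 & <>~p2) & ~(<>[]~p2 -> ~p2), u
2. p2 & <>~p2, u
3. ~(<>[]~p2 -> ~p2), u
4. p2, u
5. <>~p2, u
6. <>[]~p2, u
7. ~p2, v
8. []~p2, w
9. ~p2, w
Accessibility: uRu, uRv, uRw, vRv, wRw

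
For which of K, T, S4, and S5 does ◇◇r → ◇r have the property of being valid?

S4-tableau for the negation ¬(◇◇r → ◇r):
1. ¬(◇◇r → ◇r), 0
2. ◇◇r, 0   [¬→-rule on 1]
3. ¬◇r, 0   [¬→-rule on 1]
4. ¬r, 0   [¬◇-rule on 3 via 0R0]
5. ◇r, 1   [◇-rule on 2: fresh world 1, 0R1]
6. ¬r, 1   [¬◇-rule on 3 via 0R1]
7. r, 2   [◇-rule on 5: fresh world 2, 1R2]
8. ¬r, 2   [¬◇-rule on 3 via 0R2]
Accessibility: 0R0, 0R1, 0R2, 1R1, 1R2, 2R2
Branch closes: r and ¬r both at 2.
Every branch closes (one shown): valid in S4, hence also in S5 (every theorem of S4 is a theorem of S5).
T-tableau for the negation ¬(◇◇r → ◇r):
1. ¬(◇◇r → ◇r), 0
2. ◇◇r, 0   [¬→-rule on 1]
3. ¬◇r, 0   [¬→-rule on 1]
4. ¬r, 0   [¬◇-rule on 3 via 0R0]
5. ◇r, 1   [◇-rule on 2: fresh world 1, 0R1]
6. ¬r, 1   [¬◇-rule on 3 via 0R1]
7. r, 2   [◇-rule on 5: fresh world 2, 1R2]
Accessibility: 0R0, 0R1, 1R1, 1R2, 2R2
Complete open branch: countermodel on a T-frame, so not valid in T, nor in K (the same frame is also a K-frame).

S4, S5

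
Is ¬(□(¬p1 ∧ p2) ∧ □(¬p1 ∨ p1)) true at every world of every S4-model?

Invalid (countermodel exists)

Tableau for the negation □(¬p1 ∧ p2) ∧ □(¬p1 ∨ p1):
1. □(¬p1 ∧ p2) ∧ □(¬p1 ∨ p1), w0
2. □(¬p1 ∧ p2), w0
3. □(¬p1 ∨ p1), w0
4. ¬p1 ∧ p2, w0
5. ¬p1, w0
6. p2, w0
7. ¬p1 ∨ p1, w0
Accessibility: w0Rw0
The negation has an open branch (countermodel exists).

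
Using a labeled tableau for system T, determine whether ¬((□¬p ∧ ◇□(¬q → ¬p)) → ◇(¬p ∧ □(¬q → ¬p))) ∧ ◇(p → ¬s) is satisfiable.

1. ¬((□¬p ∧ ◇□(¬q → ¬p)) → ◇(¬p ∧ □(¬q → ¬p))) ∧ ◇(p → ¬s), 0
2. ¬((□¬p ∧ ◇□(¬q → ¬p)) → ◇(¬p ∧ □(¬q → ¬p))), 0
3. ◇(p → ¬s), 0
4. □¬p ∧ ◇□(¬q → ¬p), 0
5. ¬◇(¬p ∧ □(¬q → ¬p)), 0
6. □¬p, 0
7. ◇□(¬q → ¬p), 0
8. ¬(¬p ∧ □(¬q → ¬p)), 0
9. ¬p, 0
10. ¬□(¬q → ¬p), 0
11. p → ¬s, 1
12. ¬(¬p ∧ □(¬q → ¬p)), 1
13. ¬p, 1
14. ¬s, 1
15. ¬□(¬q → ¬p), 1
16. □(¬q → ¬p), 2
17. ¬(¬p ∧ □(¬q → ¬p)), 2
18. ¬p, 2
19. ¬q → ¬p, 2
20. ¬□(¬q → ¬p), 2
21. ¬(¬q → ¬p), 3
22. ¬q, 3
23. p, 3
24. ¬(¬p ∧ □(¬q → ¬p)), 3
25. ¬p, 3
Accessibility: 0R0, 0R1, 0R2, 0R3, 1R1, 2R2, 3R3
Branch closes: p and ¬p both at 3.
All branches of the tableau close; one closing branch shown above.

Unsatisfiable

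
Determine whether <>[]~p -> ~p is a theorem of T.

Tableau for the negation ~(<>[]~p -> ~p):
1. ~(<>[]~p -> ~p), u
2. <>[]~p, u   [~->-rule on 1]
3. p, u   [~->-rule on 1]
4. []~p, v   [<>-rule on 2: fresh world v, uRv]
5. ~p, v   [[]-rule on 4 via vRv]
Accessibility: uRu, uRv, vRv
The negation has an open branch (countermodel exists).

Invalid (countermodel exists)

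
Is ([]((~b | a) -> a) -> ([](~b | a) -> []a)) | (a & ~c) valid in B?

Valid

Tableau for the negation ~(([]((~b | a) -> a) -> ([](~b | a) -> []a)) | (a & ~c)):
1. ~(([]((~b | a) -> a) -> ([](~b | a) -> []a)) | (a & ~c)), 0
2. ~([]((~b | a) -> a) -> ([](~b | a) -> []a)), 0
3. ~(a & ~c), 0
4. []((~b | a) -> a), 0
5. ~([](~b | a) -> []a), 0
6. [](~b | a), 0
7. ~[]a, 0
8. (~b | a) -> a, 0
9. ~b | a, 0
10. c, 0
11. a, 0
12. ~a, 1
13. (~b | a) -> a, 1
14. ~b | a, 1
15. ~(~b | a), 1
16. b, 1
17. a, 1
Accessibility: 0R0, 0R1, 1R0, 1R1
Branch closes: a and ~a both at 1.
Every branch of the negation's tableau closes; the branch above is one of them.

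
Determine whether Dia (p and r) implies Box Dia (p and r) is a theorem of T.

Tableau for the negation not (Dia (p and r) implies Box Dia (p and r)):
1. not (Dia (p and r) implies Box Dia (p and r)), u
2. Dia (p and r), u
3. not Box Dia (p and r), u
4. p and r, v
5. p, v
6. r, v
7. not Dia (p and r), w
8. not (p and r), w
9. not r, w
Accessibility: uRu, uRv, uRw, vRv, wRw
The negation has an open branch (countermodel exists).

No, not valid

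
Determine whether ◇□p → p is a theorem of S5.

Valid

Tableau for the negation ¬(◇□p → p):
1. ¬(◇□p → p), u
2. ◇□p, u
3. ¬p, u
4. □p, v
5. p, u
Accessibility: uRu, uRv, vRu, vRv
Branch closes: p and ¬p both at u.
Every branch of the negation's tableau closes; the branch above is one of them.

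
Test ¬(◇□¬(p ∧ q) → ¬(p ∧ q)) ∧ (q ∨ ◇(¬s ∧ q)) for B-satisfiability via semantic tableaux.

Unsatisfiable (every branch closes)

1. ¬(◇□¬(p ∧ q) → ¬(p ∧ q)) ∧ (q ∨ ◇(¬s ∧ q)), u
2. ¬(◇□¬(p ∧ q) → ¬(p ∧ q)), u
3. q ∨ ◇(¬s ∧ q), u
4. ◇□¬(p ∧ q), u
5. p ∧ q, u
6. p, u
7. q, u
8. ◇(¬s ∧ q), u
9. □¬(p ∧ q), v
10. ¬(p ∧ q), u
11. ¬(p ∧ q), v
12. ¬q, u
Accessibility: uRu, uRv, vRu, vRv
Branch closes: q and ¬q both at u.
All branches of the tableau close; one closing branch shown above.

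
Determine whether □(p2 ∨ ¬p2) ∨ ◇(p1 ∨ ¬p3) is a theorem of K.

Tableau for the negation ¬(□(p2 ∨ ¬p2) ∨ ◇(p1 ∨ ¬p3)):
1. ¬(□(p2 ∨ ¬p2) ∨ ◇(p1 ∨ ¬p3)), 0
2. ¬□(p2 ∨ ¬p2), 0   [¬∨-rule on 1]
3. ¬◇(p1 ∨ ¬p3), 0   [¬∨-rule on 1]
4. ¬(p2 ∨ ¬p2), 1   [¬□-rule on 2: fresh world 1, 0R1]
5. ¬p2, 1   [¬∨-rule on 4]
6. p2, 1   [¬∨-rule on 4]
Accessibility: 0R1
Branch closes: p2 and ¬p2 both at 1.
All branches of the negation close; one closing branch shown above.

Valid in K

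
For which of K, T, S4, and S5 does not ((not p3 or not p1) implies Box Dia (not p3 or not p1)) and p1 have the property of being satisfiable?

K, T, S4

S5-tableau for the formula:
1. not ((not p3 or not p1) implies Box Dia (not p3 or not p1)) and p1, 0
2. not ((not p3 or not p1) implies Box Dia (not p3 or not p1)), 0
3. p1, 0
4. not p3 or not p1, 0
5. not Box Dia (not p3 or not p1), 0
6. not p3, 0
7. not Dia (not p3 or not p1), 1
8. not (not p3 or not p1), 0
9. p3, 0
Accessibility: 0R0, 0R1, 1R0, 1R1
Branch closes: p3 and not p3 both at 0.
Every branch closes (one shown): unsatisfiable in S5.
S4-tableau for the formula:
1. not ((not p3 or not p1) implies Box Dia (not p3 or not p1)) and p1, 0
2. not ((not p3 or not p1) implies Box Dia (not p3 or not p1)), 0
3. p1, 0
4. not p3 or not p1, 0
5. not Box Dia (not p3 or not p1), 0
6. not p3, 0
7. not Dia (not p3 or not p1), 1
8. not (not p3 or not p1), 1
9. p3, 1
10. p1, 1
Accessibility: 0R0, 0R1, 1R1
Complete open branch: satisfiable in S4, hence also in K, T (this S4-model is also a K-model and a T-model).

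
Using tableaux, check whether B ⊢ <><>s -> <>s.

Tableau for the negation ~(<><>s -> <>s):
1. ~(<><>s -> <>s), w0
2. <><>s, w0   [~->-rule on 1]
3. ~<>s, w0   [~->-rule on 1]
4. ~s, w0   [~<>-rule on 3 via w0Rw0]
5. <>s, w1   [<>-rule on 2: fresh world w1, w0Rw1]
6. ~s, w1   [~<>-rule on 3 via w0Rw1]
7. s, w2   [<>-rule on 5: fresh world w2, w1Rw2]
Accessibility: w0Rw0, w0Rw1, w1Rw0, w1Rw1, w1Rw2, w2Rw1, w2Rw2
The negation has an open branch (countermodel exists).

Not valid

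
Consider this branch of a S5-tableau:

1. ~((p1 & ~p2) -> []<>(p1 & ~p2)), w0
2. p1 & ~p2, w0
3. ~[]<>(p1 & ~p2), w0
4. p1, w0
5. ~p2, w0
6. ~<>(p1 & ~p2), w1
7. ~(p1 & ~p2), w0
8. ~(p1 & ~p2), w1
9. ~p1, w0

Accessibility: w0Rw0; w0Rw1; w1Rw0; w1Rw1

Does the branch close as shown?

Closed

Both p1 and ~p1 appear at w0.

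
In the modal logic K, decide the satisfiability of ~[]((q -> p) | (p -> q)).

No, unsatisfiable

1. ~[]((q -> p) | (p -> q)), u
2. ~((q -> p) | (p -> q)), v
3. ~(q -> p), v
4. ~(p -> q), v
5. q, v
6. ~p, v
7. p, v
8. ~q, v
Accessibility: uRv
Branch closes: p and ~p both at v.
(One branch shown.) All branches close.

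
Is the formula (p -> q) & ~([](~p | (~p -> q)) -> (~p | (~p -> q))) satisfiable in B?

No, unsatisfiable

1. (p -> q) & ~([](~p | (~p -> q)) -> (~p | (~p -> q))), w0
2. p -> q, w0
3. ~([](~p | (~p -> q)) -> (~p | (~p -> q))), w0
4. [](~p | (~p -> q)), w0
5. ~(~p | (~p -> q)), w0
6. p, w0
7. ~(~p -> q), w0
8. ~p, w0
9. ~q, w0
Accessibility: w0Rw0
Branch closes: p and ~p both at w0.
Every branch closes; the branch above is one of them.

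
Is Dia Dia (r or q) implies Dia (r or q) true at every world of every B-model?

Tableau for the negation not (Dia Dia (r or q) implies Dia (r or q)):
1. not (Dia Dia (r or q) implies Dia (r or q)), w0
2. Dia Dia (r or q), w0   [neg-implies-rule on 1]
3. not Dia (r or q), w0   [neg-implies-rule on 1]
4. not (r or q), w0   [neg-Dia-rule on 3 via w0Rw0]
5. not r, w0   [neg-or-rule on 4]
6. not q, w0   [neg-or-rule on 4]
7. Dia (r or q), w1   [Dia-rule on 2: fresh world w1, w0Rw1]
8. not (r or q), w1   [neg-Dia-rule on 3 via w0Rw1]
9. not r, w1   [neg-or-rule on 8]
10. not q, w1   [neg-or-rule on 8]
11. r or q, w2   [Dia-rule on 7: fresh world w2, w1Rw2]
12. q, w2   [or-rule on 11 (branches; this branch)]
Accessibility: w0Rw0, w0Rw1, w1Rw0, w1Rw1, w1Rw2, w2Rw1, w2Rw2
The negation has an open branch (countermodel exists).

Not valid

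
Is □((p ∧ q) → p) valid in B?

Tableau for the negation ¬□((p ∧ q) → p):
1. ¬□((p ∧ q) → p), u
2. ¬((p ∧ q) → p), v   [¬□-rule on 1: fresh world v, uRv]
3. p ∧ q, v   [¬→-rule on 2]
4. ¬p, v   [¬→-rule on 2]
5. p, v   [∧-rule on 3]
6. q, v   [∧-rule on 3]
Accessibility: uRu, uRv, vRu, vRv
Branch closes: p and ¬p both at v.
Every branch of the negation's tableau closes; the branch above is one of them.

Valid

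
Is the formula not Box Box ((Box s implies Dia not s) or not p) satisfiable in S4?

1. not Box Box ((Box s implies Dia not s) or not p), 0
2. not Box ((Box s implies Dia not s) or not p), 1
3. not ((Box s implies Dia not s) or not p), 2
4. not (Box s implies Dia not s), 2
5. p, 2
6. Box s, 2
7. not Dia not s, 2
8. s, 2
Accessibility: 0R0, 0R1, 0R2, 1R1, 1R2, 2R2

Satisfiable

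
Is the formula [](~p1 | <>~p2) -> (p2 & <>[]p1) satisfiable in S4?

Satisfiable (open branch found)

1. [](~p1 | <>~p2) -> (p2 & <>[]p1), u
2. p2 & <>[]p1, u   [->-rule on 1 (branches; this branch)]
3. p2, u   [&-rule on 2]
4. <>[]p1, u   [&-rule on 2]
5. []p1, v   [<>-rule on 4: fresh world v, uRv]
6. p1, v   [[]-rule on 5 via vRv]
Accessibility: uRu, uRv, vRv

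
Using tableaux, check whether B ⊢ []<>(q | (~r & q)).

Not valid

Tableau for the negation ~[]<>(q | (~r & q)):
1. ~[]<>(q | (~r & q)), 0
2. ~<>(q | (~r & q)), 1
3. ~(q | (~r & q)), 0
4. ~q, 0
5. ~(~r & q), 0
6. ~(q | (~r & q)), 1
7. ~q, 1
8. ~(~r & q), 1
Accessibility: 0R0, 0R1, 1R0, 1R1
The negation has an open branch (countermodel exists).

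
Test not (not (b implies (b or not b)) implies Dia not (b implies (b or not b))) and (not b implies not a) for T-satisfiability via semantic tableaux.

1. not (not (b implies (b or not b)) implies Dia not (b implies (b or not b))) and (not b implies not a), 0
2. not (not (b implies (b or not b)) implies Dia not (b implies (b or not b))), 0
3. not b implies not a, 0
4. not (b implies (b or not b)), 0
5. not Dia not (b implies (b or not b)), 0
6. b, 0
7. not (b or not b), 0
8. not b, 0
Accessibility: 0R0
Branch closes: b and not b both at 0.
(One branch shown.) All branches close.

No, unsatisfiable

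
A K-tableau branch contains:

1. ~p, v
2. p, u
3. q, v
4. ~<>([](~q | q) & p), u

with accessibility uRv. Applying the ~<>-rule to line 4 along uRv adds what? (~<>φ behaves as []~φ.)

~([](~q | q) & p), v

~<>φ behaves as []~φ: propagate the negated body to each accessible world.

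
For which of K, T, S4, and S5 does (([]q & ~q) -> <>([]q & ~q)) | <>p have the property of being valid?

T, S4, S5

K-tableau for the negation ~((([]q & ~q) -> <>([]q & ~q)) | <>p):
1. ~((([]q & ~q) -> <>([]q & ~q)) | <>p), w0
2. ~(([]q & ~q) -> <>([]q & ~q)), w0   [~|-rule on 1]
3. ~<>p, w0   [~|-rule on 1]
4. []q & ~q, w0   [~->-rule on 2]
5. ~<>([]q & ~q), w0   [~->-rule on 2]
6. []q, w0   [&-rule on 4]
7. ~q, w0   [&-rule on 4]
Complete open branch: countermodel on a K-frame, so not valid in K.
T-tableau for the negation ~((([]q & ~q) -> <>([]q & ~q)) | <>p):
1. ~((([]q & ~q) -> <>([]q & ~q)) | <>p), w0
2. ~(([]q & ~q) -> <>([]q & ~q)), w0   [~|-rule on 1]
3. ~<>p, w0   [~|-rule on 1]
4. []q & ~q, w0   [~->-rule on 2]
5. ~<>([]q & ~q), w0   [~->-rule on 2]
6. []q, w0   [&-rule on 4]
7. ~q, w0   [&-rule on 4]
8. ~p, w0   [~<>-rule on 3 via w0Rw0]
9. ~([]q & ~q), w0   [~<>-rule on 5 via w0Rw0]
10. q, w0   [[]-rule on 6 via w0Rw0]
Accessibility: w0Rw0
Branch closes: q and ~q both at w0.
Every branch closes (one shown): valid in T, hence also in S4, S5 (every theorem of T is a theorem of S4 and S5).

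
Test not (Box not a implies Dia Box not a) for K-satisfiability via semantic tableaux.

Satisfiable (open branch found)

1. not (Box not a implies Dia Box not a), u
2. Box not a, u
3. not Dia Box not a, u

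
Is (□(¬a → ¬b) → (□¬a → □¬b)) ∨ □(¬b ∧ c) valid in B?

Yes, valid

Tableau for the negation ¬((□(¬a → ¬b) → (□¬a → □¬b)) ∨ □(¬b ∧ c)):
1. ¬((□(¬a → ¬b) → (□¬a → □¬b)) ∨ □(¬b ∧ c)), w0
2. ¬(□(¬a → ¬b) → (□¬a → □¬b)), w0
3. ¬□(¬b ∧ c), w0
4. □(¬a → ¬b), w0
5. ¬(□¬a → □¬b), w0
6. □¬a, w0
7. ¬□¬b, w0
8. ¬a → ¬b, w0
9. ¬a, w0
10. ¬b, w0
11. ¬(¬b ∧ c), w1
12. ¬a → ¬b, w1
13. ¬a, w1
14. ¬c, w1
15. ¬b, w1
16. b, w2
17. ¬a → ¬b, w2
18. ¬a, w2
19. ¬b, w2
Accessibility: w0Rw0, w0Rw1, w0Rw2, w1Rw0, w1Rw1, w2Rw0, w2Rw2
Branch closes: b and ¬b both at w2.
Every branch of the negation's tableau closes; the branch above is one of them.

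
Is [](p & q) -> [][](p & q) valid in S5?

Yes, valid

Tableau for the negation ~([](p & q) -> [][](p & q)):
1. ~([](p & q) -> [][](p & q)), w0
2. [](p & q), w0
3. ~[][](p & q), w0
4. p & q, w0
5. p, w0
6. q, w0
7. ~[](p & q), w1
8. p & q, w1
9. p, w1
10. q, w1
11. ~(p & q), w2
12. p & q, w2
13. p, w2
14. q, w2
15. ~q, w2
Accessibility: w0Rw0, w0Rw1, w0Rw2, w1Rw0, w1Rw1, w1Rw2, w2Rw0, w2Rw1, w2Rw2
Branch closes: q and ~q both at w2.
All branches of the negation close; one closing branch shown above.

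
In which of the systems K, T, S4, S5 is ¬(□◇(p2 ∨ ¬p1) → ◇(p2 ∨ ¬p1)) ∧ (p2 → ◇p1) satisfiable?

K

T-tableau for the formula:
1. ¬(□◇(p2 ∨ ¬p1) → ◇(p2 ∨ ¬p1)) ∧ (p2 → ◇p1), 0
2. ¬(□◇(p2 ∨ ¬p1) → ◇(p2 ∨ ¬p1)), 0
3. p2 → ◇p1, 0
4. □◇(p2 ∨ ¬p1), 0
5. ¬◇(p2 ∨ ¬p1), 0
6. ◇(p2 ∨ ¬p1), 0
7. ¬(p2 ∨ ¬p1), 0
8. ¬p2, 0
9. p1, 0
10. ◇p1, 0
11. p2 ∨ ¬p1, 1
12. ◇(p2 ∨ ¬p1), 1
13. ¬(p2 ∨ ¬p1), 1
14. ¬p2, 1
15. p1, 1
16. ¬p1, 1
Accessibility: 0R0, 0R1, 1R1
Branch closes: p1 and ¬p1 both at 1.
Every branch closes (one shown): unsatisfiable in T, hence also in S4, S5 (every S4/S5-frame is a T-frame).
K-tableau for the formula:
1. ¬(□◇(p2 ∨ ¬p1) → ◇(p2 ∨ ¬p1)) ∧ (p2 → ◇p1), 0
2. ¬(□◇(p2 ∨ ¬p1) → ◇(p2 ∨ ¬p1)), 0
3. p2 → ◇p1, 0
4. □◇(p2 ∨ ¬p1), 0
5. ¬◇(p2 ∨ ¬p1), 0
6. ◇p1, 0
7. p1, 1
8. ◇(p2 ∨ ¬p1), 1
9. ¬(p2 ∨ ¬p1), 1
10. ¬p2, 1
11. p2 ∨ ¬p1, 2
12. ¬p1, 2
Accessibility: 0R1, 1R2
Complete open branch: satisfiable in K.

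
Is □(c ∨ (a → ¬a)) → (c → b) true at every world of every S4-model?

Tableau for the negation ¬(□(c ∨ (a → ¬a)) → (c → b)):
1. ¬(□(c ∨ (a → ¬a)) → (c → b)), 0
2. □(c ∨ (a → ¬a)), 0
3. ¬(c → b), 0
4. c, 0
5. ¬b, 0
6. c ∨ (a → ¬a), 0
7. a → ¬a, 0
8. ¬a, 0
Accessibility: 0R0
The negation has an open branch (countermodel exists).

Not valid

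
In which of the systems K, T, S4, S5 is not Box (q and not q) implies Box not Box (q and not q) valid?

T, S4, S5

K-tableau for the negation not (not Box (q and not q) implies Box not Box (q and not q)):
1. not (not Box (q and not q) implies Box not Box (q and not q)), 0
2. not Box (q and not q), 0
3. not Box not Box (q and not q), 0
4. not (q and not q), 1
5. q, 1
6. Box (q and not q), 2
Accessibility: 0R1, 0R2
Complete open branch: countermodel on a K-frame, so not valid in K.
T-tableau for the negation not (not Box (q and not q) implies Box not Box (q and not q)):
1. not (not Box (q and not q) implies Box not Box (q and not q)), 0
2. not Box (q and not q), 0
3. not Box not Box (q and not q), 0
4. not (q and not q), 1
5. q, 1
6. Box (q and not q), 2
7. q and not q, 2
8. q, 2
9. not q, 2
Accessibility: 0R0, 0R1, 0R2, 1R1, 2R2
Branch closes: q and not q both at 2.
Every branch closes (one shown): valid in T, hence also in S4, S5 (every theorem of T is a theorem of S4 and S5).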